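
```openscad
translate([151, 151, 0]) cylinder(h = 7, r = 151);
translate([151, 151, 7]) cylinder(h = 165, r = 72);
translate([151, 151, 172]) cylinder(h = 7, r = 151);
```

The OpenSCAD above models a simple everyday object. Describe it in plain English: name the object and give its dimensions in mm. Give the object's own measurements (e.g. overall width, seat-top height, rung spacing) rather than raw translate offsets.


A spool: two coaxial disc flanges of radius 151 mm and thickness 7 mm, joined by a core cylinder of radius 72 mm and height 165 mm. The lower flange rests on z = 0 and the three cylinders share a vertical axis.


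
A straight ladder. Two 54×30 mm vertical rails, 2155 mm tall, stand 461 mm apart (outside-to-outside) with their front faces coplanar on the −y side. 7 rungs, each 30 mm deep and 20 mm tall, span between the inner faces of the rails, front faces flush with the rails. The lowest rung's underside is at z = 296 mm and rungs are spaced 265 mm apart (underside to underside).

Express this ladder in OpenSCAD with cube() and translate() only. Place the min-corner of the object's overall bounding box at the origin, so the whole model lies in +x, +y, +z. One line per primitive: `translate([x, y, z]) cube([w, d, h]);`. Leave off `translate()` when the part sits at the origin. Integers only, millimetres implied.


cube([54, 30, 2155]);
translate([407, 0, 0]) cube([54, 30, 2155]);
translate([54, 0, 296]) cube([353, 30, 20]);
translate([54, 0, 561]) cube([353, 30, 20]);
translate([54, 0, 826]) cube([353, 30, 20]);
translate([54, 0, 1091]) cube([353, 30, 20]);
translate([54, 0, 1356]) cube([353, 30, 20]);
translate([54, 0, 1621]) cube([353, 30, 20]);
translate([54, 0, 1886]) cube([353, 30, 20]);


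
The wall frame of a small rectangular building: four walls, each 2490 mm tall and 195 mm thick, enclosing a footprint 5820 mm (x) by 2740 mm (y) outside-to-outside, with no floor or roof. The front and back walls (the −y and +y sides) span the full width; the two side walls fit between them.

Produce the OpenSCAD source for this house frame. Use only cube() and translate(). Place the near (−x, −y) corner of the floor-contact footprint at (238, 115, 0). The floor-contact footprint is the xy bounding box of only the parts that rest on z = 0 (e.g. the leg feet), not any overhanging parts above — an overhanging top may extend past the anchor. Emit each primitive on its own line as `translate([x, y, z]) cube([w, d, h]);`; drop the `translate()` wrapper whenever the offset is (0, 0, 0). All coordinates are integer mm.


translate([238, 115, 0]) cube([5820, 195, 2490]);
translate([238, 2660, 0]) cube([5820, 195, 2490]);
translate([238, 310, 0]) cube([195, 2350, 2490]);
translate([5863, 310, 0]) cube([195, 2350, 2490]);


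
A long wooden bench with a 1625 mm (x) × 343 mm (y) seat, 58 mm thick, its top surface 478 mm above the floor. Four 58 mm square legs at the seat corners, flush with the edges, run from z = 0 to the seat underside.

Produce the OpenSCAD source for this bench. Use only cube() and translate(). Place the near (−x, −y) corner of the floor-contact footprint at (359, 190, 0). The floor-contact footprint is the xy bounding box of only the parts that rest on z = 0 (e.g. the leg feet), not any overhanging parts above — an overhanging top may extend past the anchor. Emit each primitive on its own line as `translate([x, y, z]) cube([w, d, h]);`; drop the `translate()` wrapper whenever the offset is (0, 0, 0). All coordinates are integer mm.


// leg_h = 478 − 58 = 420
translate([359, 190, 420]) cube([1625, 343, 58]);
translate([359, 190, 0]) cube([58, 58, 420]);
translate([359, 475, 0]) cube([58, 58, 420]);
translate([1926, 190, 0]) cube([58, 58, 420]);
translate([1926, 475, 0]) cube([58, 58, 420]);


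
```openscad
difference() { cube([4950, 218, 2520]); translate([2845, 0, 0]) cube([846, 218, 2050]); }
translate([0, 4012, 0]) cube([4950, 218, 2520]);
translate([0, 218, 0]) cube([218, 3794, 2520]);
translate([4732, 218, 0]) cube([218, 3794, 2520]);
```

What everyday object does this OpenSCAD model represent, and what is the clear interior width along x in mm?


A single room. The interior width is 4514 mm.

Four walls enclosing a rectangle with a door in the front wall — a room. Outside width 4950 minus two 218 mm walls gives 4514 mm.


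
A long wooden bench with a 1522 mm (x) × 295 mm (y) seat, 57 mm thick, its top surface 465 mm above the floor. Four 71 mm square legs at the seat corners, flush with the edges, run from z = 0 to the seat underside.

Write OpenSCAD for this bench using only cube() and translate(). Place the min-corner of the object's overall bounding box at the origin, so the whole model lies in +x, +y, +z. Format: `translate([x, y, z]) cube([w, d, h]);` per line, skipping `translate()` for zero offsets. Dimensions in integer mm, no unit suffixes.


// leg_h = 465 − 57 = 408
translate([0, 0, 408]) cube([1522, 295, 57]);
cube([71, 71, 408]);
translate([0, 224, 0]) cube([71, 71, 408]);
translate([1451, 0, 0]) cube([71, 71, 408]);
translate([1451, 224, 0]) cube([71, 71, 408]);


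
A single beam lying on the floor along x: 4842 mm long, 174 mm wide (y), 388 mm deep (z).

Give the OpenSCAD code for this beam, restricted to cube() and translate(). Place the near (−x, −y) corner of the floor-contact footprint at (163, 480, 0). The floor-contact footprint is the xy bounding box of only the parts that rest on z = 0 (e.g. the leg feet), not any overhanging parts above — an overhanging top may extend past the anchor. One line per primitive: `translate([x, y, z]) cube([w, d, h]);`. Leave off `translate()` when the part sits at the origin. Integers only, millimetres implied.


translate([163, 480, 0]) cube([4842, 174, 388]);


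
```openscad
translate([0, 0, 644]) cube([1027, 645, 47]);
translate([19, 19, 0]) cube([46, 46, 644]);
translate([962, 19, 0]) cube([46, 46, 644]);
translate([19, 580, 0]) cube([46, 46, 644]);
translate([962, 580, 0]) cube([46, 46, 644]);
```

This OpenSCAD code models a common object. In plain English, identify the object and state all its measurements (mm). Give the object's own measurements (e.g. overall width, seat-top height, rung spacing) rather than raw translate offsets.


A rectangular dining table. The top is 1027×645×47 mm with its upper surface at z = 691 mm. It stands on four 46×46 mm square legs, each inset 19 mm from the nearest pair of top edges, running from the floor to the underside of the top.


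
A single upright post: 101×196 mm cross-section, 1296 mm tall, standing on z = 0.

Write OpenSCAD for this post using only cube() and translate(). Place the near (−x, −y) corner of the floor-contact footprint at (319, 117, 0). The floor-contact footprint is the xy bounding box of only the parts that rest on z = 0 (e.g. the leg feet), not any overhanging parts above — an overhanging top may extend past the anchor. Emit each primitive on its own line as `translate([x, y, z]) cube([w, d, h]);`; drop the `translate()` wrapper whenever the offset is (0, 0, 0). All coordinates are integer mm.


translate([319, 117, 0]) cube([101, 196, 1296]);


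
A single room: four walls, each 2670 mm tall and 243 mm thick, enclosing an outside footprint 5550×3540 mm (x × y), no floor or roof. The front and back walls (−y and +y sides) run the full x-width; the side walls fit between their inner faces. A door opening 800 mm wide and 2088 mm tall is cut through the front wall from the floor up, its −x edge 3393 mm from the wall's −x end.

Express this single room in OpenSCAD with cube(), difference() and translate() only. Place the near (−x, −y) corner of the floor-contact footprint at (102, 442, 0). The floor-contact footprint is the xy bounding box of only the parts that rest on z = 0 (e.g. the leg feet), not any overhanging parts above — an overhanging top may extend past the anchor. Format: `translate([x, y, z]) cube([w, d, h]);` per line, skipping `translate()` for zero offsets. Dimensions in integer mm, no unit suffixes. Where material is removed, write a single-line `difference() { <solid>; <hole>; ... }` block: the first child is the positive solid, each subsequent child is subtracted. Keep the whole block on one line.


difference() { translate([102, 442, 0]) cube([5550, 243, 2670]); translate([3495, 442, 0]) cube([800, 243, 2088]); }
translate([102, 3739, 0]) cube([5550, 243, 2670]);
translate([102, 685, 0]) cube([243, 3054, 2670]);
translate([5409, 685, 0]) cube([243, 3054, 2670]);


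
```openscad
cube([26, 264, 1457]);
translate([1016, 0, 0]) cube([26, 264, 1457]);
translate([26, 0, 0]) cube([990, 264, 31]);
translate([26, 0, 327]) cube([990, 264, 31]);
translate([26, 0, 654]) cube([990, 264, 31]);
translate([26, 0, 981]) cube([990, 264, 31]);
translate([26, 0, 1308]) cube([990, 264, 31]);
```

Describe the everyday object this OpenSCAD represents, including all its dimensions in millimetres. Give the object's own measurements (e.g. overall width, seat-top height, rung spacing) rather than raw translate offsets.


An open bookshelf. Two side panels, each 26 mm thick, 264 mm deep and 1457 mm tall, stand 1042 mm apart (outside-to-outside). Between them sit 5 shelves, each 31 mm thick and 264 mm deep, spanning the full gap between the sides. The bottom shelf rests on the floor (its underside at z = 0) and the clear gap between one shelf's top and the next shelf's underside is 296 mm.


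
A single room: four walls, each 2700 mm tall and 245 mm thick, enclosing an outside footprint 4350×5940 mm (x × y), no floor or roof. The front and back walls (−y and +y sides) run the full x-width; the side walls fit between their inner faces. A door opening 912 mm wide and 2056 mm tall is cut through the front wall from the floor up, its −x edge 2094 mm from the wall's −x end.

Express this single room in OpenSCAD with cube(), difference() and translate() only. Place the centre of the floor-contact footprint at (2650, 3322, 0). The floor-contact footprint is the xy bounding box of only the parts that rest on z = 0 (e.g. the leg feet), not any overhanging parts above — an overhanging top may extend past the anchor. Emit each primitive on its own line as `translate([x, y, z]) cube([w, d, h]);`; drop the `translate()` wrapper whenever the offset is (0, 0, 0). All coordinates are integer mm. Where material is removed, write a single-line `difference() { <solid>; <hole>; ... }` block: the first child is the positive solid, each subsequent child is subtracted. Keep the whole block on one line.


difference() { translate([475, 352, 0]) cube([4350, 245, 2700]); translate([2569, 352, 0]) cube([912, 245, 2056]); }
translate([475, 6047, 0]) cube([4350, 245, 2700]);
translate([475, 597, 0]) cube([245, 5450, 2700]);
translate([4580, 597, 0]) cube([245, 5450, 2700]);


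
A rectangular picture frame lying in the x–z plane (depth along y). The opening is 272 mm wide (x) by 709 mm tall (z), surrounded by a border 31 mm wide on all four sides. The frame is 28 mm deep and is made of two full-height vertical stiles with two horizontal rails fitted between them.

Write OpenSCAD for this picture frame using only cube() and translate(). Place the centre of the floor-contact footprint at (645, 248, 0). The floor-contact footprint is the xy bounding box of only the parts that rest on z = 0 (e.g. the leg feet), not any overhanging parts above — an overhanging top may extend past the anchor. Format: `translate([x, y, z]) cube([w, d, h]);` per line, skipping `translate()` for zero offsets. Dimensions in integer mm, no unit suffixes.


translate([478, 234, 0]) cube([31, 28, 771]);
translate([781, 234, 0]) cube([31, 28, 771]);
translate([509, 234, 0]) cube([272, 28, 31]);
translate([509, 234, 740]) cube([272, 28, 31]);


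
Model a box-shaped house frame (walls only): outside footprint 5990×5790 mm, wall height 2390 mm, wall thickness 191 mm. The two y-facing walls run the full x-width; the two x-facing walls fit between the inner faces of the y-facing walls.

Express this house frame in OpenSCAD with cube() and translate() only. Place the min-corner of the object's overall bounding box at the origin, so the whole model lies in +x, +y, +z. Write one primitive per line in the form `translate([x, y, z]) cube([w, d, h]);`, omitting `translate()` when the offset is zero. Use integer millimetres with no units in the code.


cube([5990, 191, 2390]);
translate([0, 5599, 0]) cube([5990, 191, 2390]);
translate([0, 191, 0]) cube([191, 5408, 2390]);
translate([5799, 191, 0]) cube([191, 5408, 2390]);


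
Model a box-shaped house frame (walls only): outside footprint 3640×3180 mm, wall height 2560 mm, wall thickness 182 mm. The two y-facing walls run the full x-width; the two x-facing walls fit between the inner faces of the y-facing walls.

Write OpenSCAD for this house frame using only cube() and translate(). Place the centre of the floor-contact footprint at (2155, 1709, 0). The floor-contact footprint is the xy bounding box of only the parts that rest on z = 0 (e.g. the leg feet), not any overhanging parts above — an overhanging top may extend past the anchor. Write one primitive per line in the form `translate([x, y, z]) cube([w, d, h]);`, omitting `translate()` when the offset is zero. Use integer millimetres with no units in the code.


translate([335, 119, 0]) cube([3640, 182, 2560]);
translate([335, 3117, 0]) cube([3640, 182, 2560]);
translate([335, 301, 0]) cube([182, 2816, 2560]);
translate([3793, 301, 0]) cube([182, 2816, 2560]);


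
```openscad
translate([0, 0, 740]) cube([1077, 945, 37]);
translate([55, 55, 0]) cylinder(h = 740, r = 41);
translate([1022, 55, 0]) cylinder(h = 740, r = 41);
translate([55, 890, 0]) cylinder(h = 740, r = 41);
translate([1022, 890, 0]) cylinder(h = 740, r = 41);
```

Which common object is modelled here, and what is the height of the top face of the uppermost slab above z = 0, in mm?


A table. The table height is 777 mm.

A 1077×945×37 slab sits at z = 740 on four Ø82 mm round legs — a table. The top surface is at 740 + 37 = 777 mm.


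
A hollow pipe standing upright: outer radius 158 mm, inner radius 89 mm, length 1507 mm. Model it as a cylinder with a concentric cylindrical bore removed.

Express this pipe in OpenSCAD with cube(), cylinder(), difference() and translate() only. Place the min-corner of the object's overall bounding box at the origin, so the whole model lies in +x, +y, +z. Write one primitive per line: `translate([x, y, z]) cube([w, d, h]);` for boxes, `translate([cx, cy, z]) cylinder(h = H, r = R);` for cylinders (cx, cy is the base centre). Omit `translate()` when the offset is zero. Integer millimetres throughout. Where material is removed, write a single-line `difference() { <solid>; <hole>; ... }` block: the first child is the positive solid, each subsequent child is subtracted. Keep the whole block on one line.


difference() { translate([158, 158, 0]) cylinder(h = 1507, r = 158); translate([158, 158, 0]) cylinder(h = 1507, r = 89); }


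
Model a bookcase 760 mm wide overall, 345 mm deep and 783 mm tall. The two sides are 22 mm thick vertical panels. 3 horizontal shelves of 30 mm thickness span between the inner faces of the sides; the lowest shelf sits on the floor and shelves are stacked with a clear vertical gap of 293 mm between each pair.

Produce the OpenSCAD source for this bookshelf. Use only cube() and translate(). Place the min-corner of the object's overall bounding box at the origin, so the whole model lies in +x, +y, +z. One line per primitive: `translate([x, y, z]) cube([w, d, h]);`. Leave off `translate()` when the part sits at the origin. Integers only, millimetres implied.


cube([22, 345, 783]);
translate([738, 0, 0]) cube([22, 345, 783]);
translate([22, 0, 0]) cube([716, 345, 30]);
translate([22, 0, 323]) cube([716, 345, 30]);
translate([22, 0, 646]) cube([716, 345, 30]);


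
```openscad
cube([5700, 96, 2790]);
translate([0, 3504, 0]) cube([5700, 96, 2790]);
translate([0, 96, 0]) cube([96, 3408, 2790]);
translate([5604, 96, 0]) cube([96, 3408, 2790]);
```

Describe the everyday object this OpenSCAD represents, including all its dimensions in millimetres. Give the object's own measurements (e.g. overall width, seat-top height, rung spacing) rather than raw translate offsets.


The wall frame of a small rectangular building: four walls, each 2790 mm tall and 96 mm thick, enclosing a footprint 5700 mm (x) by 3600 mm (y) outside-to-outside, with no floor or roof. The front and back walls (the −y and +y sides) span the full width; the two side walls fit between them.


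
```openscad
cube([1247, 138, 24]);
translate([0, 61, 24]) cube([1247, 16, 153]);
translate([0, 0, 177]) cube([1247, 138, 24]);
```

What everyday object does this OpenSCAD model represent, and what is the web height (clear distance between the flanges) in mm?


An I-beam. The web height is 153 mm.

Two wide flanges with a thin centred web — an I-beam. Overall 201 mm minus two 24 mm flanges gives a web of 201 − 2·24 = 153 mm.


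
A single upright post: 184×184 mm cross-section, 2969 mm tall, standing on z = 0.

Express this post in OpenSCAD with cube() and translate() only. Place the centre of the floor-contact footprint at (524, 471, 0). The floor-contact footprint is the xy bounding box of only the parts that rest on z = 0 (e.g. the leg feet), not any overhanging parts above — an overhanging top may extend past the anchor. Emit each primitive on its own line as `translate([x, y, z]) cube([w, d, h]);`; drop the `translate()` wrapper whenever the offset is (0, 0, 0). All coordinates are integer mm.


translate([432, 379, 0]) cube([184, 184, 2969]);


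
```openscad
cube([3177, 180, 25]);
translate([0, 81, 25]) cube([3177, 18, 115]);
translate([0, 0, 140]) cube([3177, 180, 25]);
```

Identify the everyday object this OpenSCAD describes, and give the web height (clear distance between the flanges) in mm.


An I-beam. The web height is 115 mm.

Two wide flanges with a thin centred web — an I-beam. Overall 165 mm minus two 25 mm flanges gives a web of 165 − 2·25 = 115 mm.


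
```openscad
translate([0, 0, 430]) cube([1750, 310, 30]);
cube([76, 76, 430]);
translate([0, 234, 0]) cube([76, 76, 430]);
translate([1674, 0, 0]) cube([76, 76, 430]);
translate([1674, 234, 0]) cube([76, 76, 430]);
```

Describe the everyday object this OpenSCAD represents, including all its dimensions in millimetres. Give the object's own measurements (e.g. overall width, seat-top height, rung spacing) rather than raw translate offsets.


A long wooden bench with a 1750 mm (x) × 310 mm (y) seat, 30 mm thick, its top surface 460 mm above the floor. Four 76 mm square legs at the seat corners, flush with the edges, run from z = 0 to the seat underside.


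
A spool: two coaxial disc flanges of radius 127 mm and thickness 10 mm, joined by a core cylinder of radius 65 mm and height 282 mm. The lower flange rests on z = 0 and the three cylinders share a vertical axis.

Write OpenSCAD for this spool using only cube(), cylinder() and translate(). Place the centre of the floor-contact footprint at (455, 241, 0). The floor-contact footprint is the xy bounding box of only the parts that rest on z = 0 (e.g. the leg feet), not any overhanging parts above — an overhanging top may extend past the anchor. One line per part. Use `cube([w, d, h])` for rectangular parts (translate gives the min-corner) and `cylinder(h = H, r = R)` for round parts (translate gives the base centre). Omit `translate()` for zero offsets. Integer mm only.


translate([455, 241, 0]) cylinder(h = 10, r = 127);
translate([455, 241, 10]) cylinder(h = 282, r = 65);
translate([455, 241, 292]) cylinder(h = 10, r = 127);


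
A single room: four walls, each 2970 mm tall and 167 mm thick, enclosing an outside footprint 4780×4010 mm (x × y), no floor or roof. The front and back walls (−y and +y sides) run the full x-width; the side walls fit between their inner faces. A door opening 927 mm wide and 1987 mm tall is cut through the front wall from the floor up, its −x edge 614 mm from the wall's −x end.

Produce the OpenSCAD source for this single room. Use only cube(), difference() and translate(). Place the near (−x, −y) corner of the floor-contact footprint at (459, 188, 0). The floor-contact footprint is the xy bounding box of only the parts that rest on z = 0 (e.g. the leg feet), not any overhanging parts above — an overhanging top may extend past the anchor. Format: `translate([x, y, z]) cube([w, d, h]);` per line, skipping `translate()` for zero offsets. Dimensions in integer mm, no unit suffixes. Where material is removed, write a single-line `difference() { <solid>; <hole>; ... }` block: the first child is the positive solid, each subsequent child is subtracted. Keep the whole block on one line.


difference() { translate([459, 188, 0]) cube([4780, 167, 2970]); translate([1073, 188, 0]) cube([927, 167, 1987]); }
translate([459, 4031, 0]) cube([4780, 167, 2970]);
translate([459, 355, 0]) cube([167, 3676, 2970]);
translate([5072, 355, 0]) cube([167, 3676, 2970]);


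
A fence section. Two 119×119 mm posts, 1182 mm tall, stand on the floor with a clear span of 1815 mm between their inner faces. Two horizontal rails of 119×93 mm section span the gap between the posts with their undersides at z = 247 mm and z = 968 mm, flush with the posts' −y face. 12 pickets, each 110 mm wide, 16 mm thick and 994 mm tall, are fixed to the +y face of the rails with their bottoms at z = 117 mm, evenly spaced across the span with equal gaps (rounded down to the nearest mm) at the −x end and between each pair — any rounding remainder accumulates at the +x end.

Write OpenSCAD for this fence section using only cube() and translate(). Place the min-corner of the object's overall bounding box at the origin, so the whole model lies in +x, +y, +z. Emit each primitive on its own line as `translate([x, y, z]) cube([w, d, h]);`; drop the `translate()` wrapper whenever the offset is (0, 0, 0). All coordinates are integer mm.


cube([119, 119, 1182]);
translate([1934, 0, 0]) cube([119, 119, 1182]);
translate([119, 0, 247]) cube([1815, 119, 93]);
translate([119, 0, 968]) cube([1815, 119, 93]);
translate([157, 119, 117]) cube([110, 16, 994]);
translate([305, 119, 117]) cube([110, 16, 994]);
translate([453, 119, 117]) cube([110, 16, 994]);
translate([601, 119, 117]) cube([110, 16, 994]);
translate([749, 119, 117]) cube([110, 16, 994]);
translate([897, 119, 117]) cube([110, 16, 994]);
translate([1045, 119, 117]) cube([110, 16, 994]);
translate([1193, 119, 117]) cube([110, 16, 994]);
translate([1341, 119, 117]) cube([110, 16, 994]);
translate([1489, 119, 117]) cube([110, 16, 994]);
translate([1637, 119, 117]) cube([110, 16, 994]);
translate([1785, 119, 117]) cube([110, 16, 994]);


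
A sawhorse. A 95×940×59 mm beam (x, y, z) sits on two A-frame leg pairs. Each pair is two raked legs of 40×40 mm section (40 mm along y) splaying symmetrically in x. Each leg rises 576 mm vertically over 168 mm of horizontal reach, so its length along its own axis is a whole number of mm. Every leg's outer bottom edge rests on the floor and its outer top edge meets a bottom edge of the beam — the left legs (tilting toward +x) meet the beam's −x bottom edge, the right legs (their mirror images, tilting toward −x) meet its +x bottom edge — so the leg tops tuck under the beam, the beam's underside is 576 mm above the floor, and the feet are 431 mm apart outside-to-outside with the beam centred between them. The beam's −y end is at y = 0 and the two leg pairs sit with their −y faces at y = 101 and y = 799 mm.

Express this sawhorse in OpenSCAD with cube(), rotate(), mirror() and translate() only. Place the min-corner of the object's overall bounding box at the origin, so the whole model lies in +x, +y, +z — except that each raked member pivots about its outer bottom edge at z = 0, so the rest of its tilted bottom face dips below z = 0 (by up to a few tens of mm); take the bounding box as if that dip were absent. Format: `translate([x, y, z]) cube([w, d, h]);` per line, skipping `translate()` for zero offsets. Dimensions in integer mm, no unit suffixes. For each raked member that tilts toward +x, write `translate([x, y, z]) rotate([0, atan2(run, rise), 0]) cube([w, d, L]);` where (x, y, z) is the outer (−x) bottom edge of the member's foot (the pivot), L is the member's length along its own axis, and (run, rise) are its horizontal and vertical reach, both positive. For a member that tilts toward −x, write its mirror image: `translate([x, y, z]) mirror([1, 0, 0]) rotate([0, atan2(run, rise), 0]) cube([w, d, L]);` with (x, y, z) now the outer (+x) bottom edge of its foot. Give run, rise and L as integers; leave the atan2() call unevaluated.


translate([168, 0, 576]) cube([95, 940, 59]);
translate([0, 101, 0]) rotate([0, atan2(168, 576), 0]) cube([40, 40, 600]);
translate([431, 101, 0]) mirror([1, 0, 0]) rotate([0, atan2(168, 576), 0]) cube([40, 40, 600]);
translate([0, 799, 0]) rotate([0, atan2(168, 576), 0]) cube([40, 40, 600]);
translate([431, 799, 0]) mirror([1, 0, 0]) rotate([0, atan2(168, 576), 0]) cube([40, 40, 600]);


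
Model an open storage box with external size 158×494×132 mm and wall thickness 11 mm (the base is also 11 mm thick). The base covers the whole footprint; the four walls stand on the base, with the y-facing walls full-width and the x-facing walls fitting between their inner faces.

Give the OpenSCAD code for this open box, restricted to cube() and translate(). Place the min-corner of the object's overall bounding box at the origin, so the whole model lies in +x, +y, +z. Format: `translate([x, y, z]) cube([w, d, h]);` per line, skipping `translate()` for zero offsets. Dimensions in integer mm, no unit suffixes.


cube([158, 494, 11]);
translate([0, 0, 11]) cube([158, 11, 121]);
translate([0, 483, 11]) cube([158, 11, 121]);
translate([0, 11, 11]) cube([11, 472, 121]);
translate([147, 11, 11]) cube([11, 472, 121]);


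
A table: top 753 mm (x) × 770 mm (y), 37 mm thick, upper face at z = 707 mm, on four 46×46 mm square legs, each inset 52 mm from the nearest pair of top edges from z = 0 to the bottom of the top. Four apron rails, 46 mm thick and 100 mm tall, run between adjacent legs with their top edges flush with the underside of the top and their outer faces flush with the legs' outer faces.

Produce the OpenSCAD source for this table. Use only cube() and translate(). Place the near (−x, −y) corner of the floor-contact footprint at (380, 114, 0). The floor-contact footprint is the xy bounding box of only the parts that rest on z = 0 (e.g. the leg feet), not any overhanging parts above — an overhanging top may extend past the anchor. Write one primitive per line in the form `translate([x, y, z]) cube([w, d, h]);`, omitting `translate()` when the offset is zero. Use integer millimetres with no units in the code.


// leg_h = 707 - 37 = 670
// apron z = 670 - 100 = 570
translate([328, 62, 670]) cube([753, 770, 37]);
translate([380, 114, 0]) cube([46, 46, 670]);
translate([983, 114, 0]) cube([46, 46, 670]);
translate([380, 734, 0]) cube([46, 46, 670]);
translate([983, 734, 0]) cube([46, 46, 670]);
translate([426, 114, 570]) cube([557, 46, 100]);
translate([426, 734, 570]) cube([557, 46, 100]);
translate([380, 160, 570]) cube([46, 574, 100]);
translate([983, 160, 570]) cube([46, 574, 100]);


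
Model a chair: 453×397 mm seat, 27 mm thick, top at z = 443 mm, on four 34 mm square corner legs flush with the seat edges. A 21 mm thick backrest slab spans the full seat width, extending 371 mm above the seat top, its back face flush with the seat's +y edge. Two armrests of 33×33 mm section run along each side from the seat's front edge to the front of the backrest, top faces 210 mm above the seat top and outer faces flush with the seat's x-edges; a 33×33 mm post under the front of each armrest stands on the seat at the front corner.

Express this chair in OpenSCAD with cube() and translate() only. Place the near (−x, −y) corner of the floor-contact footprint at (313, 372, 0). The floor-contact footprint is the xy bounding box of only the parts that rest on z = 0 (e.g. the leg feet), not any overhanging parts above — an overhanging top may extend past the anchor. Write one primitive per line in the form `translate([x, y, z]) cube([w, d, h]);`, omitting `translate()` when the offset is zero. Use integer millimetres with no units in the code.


// leg_h = 443 - 27 = 416
// arm post h = 210 - 33 = 177
translate([313, 372, 416]) cube([453, 397, 27]);
translate([313, 372, 0]) cube([34, 34, 416]);
translate([732, 372, 0]) cube([34, 34, 416]);
translate([313, 735, 0]) cube([34, 34, 416]);
translate([732, 735, 0]) cube([34, 34, 416]);
translate([313, 748, 443]) cube([453, 21, 371]);
translate([313, 372, 620]) cube([33, 376, 33]);
translate([733, 372, 620]) cube([33, 376, 33]);
translate([313, 372, 443]) cube([33, 33, 177]);
translate([733, 372, 443]) cube([33, 33, 177]);


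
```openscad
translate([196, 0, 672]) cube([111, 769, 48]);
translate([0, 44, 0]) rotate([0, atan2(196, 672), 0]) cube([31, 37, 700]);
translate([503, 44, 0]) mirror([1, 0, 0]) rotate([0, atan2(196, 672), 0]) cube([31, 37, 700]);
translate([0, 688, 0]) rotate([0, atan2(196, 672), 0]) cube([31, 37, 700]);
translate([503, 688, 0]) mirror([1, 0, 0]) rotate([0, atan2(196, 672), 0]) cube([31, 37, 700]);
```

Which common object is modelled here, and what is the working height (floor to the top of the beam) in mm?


A sawhorse. The overall height is 720 mm.

A beam across two mirrored pairs of raked legs — a sawhorse. The beam's underside is at z = 672 (matching the legs' vertical rise in atan2(196, 672)) and the beam is 48 mm tall, so its top is at 672 + 48 = 720 mm. The raked legs top out at the beam's underside, so that is the highest point.


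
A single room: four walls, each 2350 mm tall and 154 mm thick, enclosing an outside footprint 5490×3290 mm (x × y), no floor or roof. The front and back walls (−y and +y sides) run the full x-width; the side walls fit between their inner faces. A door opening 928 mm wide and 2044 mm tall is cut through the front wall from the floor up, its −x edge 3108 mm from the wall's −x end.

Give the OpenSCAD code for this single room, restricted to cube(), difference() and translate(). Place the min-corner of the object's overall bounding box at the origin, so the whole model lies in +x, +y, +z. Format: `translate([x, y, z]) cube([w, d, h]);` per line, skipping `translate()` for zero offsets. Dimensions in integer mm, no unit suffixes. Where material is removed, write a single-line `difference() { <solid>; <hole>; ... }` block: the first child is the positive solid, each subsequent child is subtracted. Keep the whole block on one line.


difference() { cube([5490, 154, 2350]); translate([3108, 0, 0]) cube([928, 154, 2044]); }
translate([0, 3136, 0]) cube([5490, 154, 2350]);
translate([0, 154, 0]) cube([154, 2982, 2350]);
translate([5336, 154, 0]) cube([154, 2982, 2350]);


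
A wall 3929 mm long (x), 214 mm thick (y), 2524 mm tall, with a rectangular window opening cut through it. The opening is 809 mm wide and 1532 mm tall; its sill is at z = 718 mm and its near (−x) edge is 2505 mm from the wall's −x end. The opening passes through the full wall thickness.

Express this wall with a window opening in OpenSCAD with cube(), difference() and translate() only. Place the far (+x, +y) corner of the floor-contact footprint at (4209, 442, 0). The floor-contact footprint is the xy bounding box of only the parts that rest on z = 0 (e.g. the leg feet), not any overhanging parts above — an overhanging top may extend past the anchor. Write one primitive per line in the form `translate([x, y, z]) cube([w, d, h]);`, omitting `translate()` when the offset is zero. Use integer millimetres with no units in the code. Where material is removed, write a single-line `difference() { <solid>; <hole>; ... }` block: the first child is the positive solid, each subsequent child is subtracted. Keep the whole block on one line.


difference() { translate([280, 228, 0]) cube([3929, 214, 2524]); translate([2785, 228, 718]) cube([809, 214, 1532]); }


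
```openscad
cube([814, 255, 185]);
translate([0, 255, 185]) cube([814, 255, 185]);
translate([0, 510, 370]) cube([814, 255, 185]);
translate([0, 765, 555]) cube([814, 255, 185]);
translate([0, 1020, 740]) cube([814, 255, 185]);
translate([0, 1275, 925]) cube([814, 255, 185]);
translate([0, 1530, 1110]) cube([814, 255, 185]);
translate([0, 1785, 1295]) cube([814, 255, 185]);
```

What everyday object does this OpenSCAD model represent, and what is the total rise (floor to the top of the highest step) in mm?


A staircase. The total rise is 1480 mm.

8 identical blocks, each offset up and back from the previous — a staircase. Each step is 185 mm tall and there are 8 of them, so the total rise is 8 × 185 = 1480 mm.


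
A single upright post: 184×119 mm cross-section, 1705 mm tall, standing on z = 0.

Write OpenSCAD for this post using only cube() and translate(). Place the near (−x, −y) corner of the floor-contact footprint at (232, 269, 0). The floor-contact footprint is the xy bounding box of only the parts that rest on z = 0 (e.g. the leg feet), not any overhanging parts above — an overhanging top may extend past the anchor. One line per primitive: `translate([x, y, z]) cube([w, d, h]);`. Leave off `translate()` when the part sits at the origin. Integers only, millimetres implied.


translate([232, 269, 0]) cube([184, 119, 1705]);


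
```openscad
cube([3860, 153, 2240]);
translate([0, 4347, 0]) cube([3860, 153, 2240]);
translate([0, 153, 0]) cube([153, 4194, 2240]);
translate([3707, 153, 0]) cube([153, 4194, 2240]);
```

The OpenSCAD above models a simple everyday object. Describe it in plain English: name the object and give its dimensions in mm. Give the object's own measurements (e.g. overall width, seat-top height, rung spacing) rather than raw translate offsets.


The wall frame of a small rectangular building: four walls, each 2240 mm tall and 153 mm thick, enclosing a footprint 3860 mm (x) by 4500 mm (y) outside-to-outside, with no floor or roof. The front and back walls (the −y and +y sides) span the full width; the two side walls fit between them.


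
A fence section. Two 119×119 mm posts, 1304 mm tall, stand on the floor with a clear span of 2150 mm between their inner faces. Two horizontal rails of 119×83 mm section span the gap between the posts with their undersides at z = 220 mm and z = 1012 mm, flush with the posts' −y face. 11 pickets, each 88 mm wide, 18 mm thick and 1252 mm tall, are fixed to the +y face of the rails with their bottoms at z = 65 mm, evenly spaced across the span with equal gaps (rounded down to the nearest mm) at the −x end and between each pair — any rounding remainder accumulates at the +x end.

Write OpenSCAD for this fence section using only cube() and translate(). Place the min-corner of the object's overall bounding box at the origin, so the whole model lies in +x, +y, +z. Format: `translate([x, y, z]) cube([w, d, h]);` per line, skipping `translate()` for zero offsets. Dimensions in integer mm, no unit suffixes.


cube([119, 119, 1304]);
translate([2269, 0, 0]) cube([119, 119, 1304]);
translate([119, 0, 220]) cube([2150, 119, 83]);
translate([119, 0, 1012]) cube([2150, 119, 83]);
translate([217, 119, 65]) cube([88, 18, 1252]);
translate([403, 119, 65]) cube([88, 18, 1252]);
translate([589, 119, 65]) cube([88, 18, 1252]);
translate([775, 119, 65]) cube([88, 18, 1252]);
translate([961, 119, 65]) cube([88, 18, 1252]);
translate([1147, 119, 65]) cube([88, 18, 1252]);
translate([1333, 119, 65]) cube([88, 18, 1252]);
translate([1519, 119, 65]) cube([88, 18, 1252]);
translate([1705, 119, 65]) cube([88, 18, 1252]);
translate([1891, 119, 65]) cube([88, 18, 1252]);
translate([2077, 119, 65]) cube([88, 18, 1252]);


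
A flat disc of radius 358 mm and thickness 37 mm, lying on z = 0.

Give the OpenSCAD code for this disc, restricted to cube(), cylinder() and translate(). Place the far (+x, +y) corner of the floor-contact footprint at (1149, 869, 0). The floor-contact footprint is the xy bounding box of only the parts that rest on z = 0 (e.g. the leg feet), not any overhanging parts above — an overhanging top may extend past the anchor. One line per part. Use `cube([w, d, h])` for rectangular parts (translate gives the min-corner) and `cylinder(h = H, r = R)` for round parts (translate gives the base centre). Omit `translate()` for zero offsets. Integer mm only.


translate([791, 511, 0]) cylinder(h = 37, r = 358);


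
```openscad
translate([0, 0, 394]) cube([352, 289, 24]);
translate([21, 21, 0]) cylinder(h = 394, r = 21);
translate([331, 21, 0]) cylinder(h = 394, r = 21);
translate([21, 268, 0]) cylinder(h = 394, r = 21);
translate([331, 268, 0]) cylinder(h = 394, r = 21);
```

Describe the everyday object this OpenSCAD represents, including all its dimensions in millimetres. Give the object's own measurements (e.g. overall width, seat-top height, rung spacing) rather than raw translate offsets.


A simple wooden stool: a rectangular seat 352 mm (x) by 289 mm (y), 24 mm thick, top face at z = 418 mm, on four round legs, each 42 mm in diameter. The legs rest on z = 0, each leg's axis is inset half a diameter from the nearest pair of seat edges (so the leg's bounding box is flush with the corner).


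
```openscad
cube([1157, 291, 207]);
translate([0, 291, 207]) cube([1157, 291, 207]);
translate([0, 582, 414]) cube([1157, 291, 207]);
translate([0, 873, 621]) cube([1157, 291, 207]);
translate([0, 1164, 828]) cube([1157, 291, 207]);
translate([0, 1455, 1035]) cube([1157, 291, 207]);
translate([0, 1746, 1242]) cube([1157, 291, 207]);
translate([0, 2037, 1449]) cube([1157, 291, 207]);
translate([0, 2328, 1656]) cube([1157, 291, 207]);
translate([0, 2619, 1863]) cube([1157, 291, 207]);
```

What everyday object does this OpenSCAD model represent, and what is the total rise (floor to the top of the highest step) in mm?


A staircase. The total rise is 2070 mm.

10 identical blocks, each offset up and back from the previous — a staircase. Each step is 207 mm tall and there are 10 of them, so the total rise is 10 × 207 = 2070 mm.


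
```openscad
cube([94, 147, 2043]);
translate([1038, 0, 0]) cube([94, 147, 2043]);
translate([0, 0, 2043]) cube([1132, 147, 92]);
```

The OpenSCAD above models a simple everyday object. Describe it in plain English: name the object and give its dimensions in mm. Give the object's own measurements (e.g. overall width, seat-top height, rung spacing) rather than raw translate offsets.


A door frame. The clear opening is 944 mm wide and 2043 mm high. Two 94 mm wide jambs, 147 mm deep, stand either side of the opening from the floor to the top of the opening. A 92 mm thick head sits across the top of both jambs, spanning the full outside width of the frame.


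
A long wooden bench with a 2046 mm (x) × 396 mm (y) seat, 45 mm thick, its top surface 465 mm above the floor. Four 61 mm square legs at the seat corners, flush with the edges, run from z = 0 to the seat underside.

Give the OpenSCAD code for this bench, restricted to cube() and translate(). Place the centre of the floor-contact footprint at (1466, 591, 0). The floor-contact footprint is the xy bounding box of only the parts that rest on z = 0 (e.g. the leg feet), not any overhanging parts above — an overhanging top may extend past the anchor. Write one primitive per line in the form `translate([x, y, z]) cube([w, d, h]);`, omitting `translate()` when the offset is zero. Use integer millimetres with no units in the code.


translate([443, 393, 420]) cube([2046, 396, 45]);
translate([443, 393, 0]) cube([61, 61, 420]);
translate([443, 728, 0]) cube([61, 61, 420]);
translate([2428, 393, 0]) cube([61, 61, 420]);
translate([2428, 728, 0]) cube([61, 61, 420]);


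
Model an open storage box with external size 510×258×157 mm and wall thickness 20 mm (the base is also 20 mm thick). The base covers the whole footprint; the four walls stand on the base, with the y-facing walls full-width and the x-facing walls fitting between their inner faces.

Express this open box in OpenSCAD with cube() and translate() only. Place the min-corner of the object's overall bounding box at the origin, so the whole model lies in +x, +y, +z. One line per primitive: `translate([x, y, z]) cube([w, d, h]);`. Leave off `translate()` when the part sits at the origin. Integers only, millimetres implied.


cube([510, 258, 20]);
translate([0, 0, 20]) cube([510, 20, 137]);
translate([0, 238, 20]) cube([510, 20, 137]);
translate([0, 20, 20]) cube([20, 218, 137]);
translate([490, 20, 20]) cube([20, 218, 137]);
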